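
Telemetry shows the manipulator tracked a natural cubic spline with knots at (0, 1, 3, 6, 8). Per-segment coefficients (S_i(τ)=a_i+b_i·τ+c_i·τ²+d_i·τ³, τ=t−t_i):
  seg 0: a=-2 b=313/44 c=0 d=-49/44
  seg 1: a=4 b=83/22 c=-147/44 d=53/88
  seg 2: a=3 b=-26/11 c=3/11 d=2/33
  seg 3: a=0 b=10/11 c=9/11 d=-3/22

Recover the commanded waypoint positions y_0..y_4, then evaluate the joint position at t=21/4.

y_0 = S_0(0) = a_0 = -2
y_1 = S_1(0) = a_1 = 4
y_2 = S_2(0) = a_2 = 3
y_3 = S_3(0) = a_3 = 0
y_4 = S_3(2) = 4
t_q=21/4 is in segment 2 (τ=9/4); S_2(τ)=-87/352

y_0=-2 y_1=4 y_2=3 y_3=0 y_4=4
S(21/4) = -87/352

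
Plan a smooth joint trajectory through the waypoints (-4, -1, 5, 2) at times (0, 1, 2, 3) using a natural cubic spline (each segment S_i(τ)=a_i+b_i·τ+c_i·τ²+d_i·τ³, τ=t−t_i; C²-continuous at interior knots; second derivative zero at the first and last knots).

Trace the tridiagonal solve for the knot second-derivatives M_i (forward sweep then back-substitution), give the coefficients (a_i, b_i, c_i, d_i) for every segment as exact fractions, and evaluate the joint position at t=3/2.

Δ: Δ0=3, Δ1=6, Δ2=-3
row 1: diag=4, rhs=18; c'=1/4, d'=9/2
row 2: denom=4−1·1/4=15/4; d'=(-54−1·9/2)/(15/4)=-78/5
back: M2=-78/5
back: M1=9/2−1/4·-78/5=42/5
M: M0=0, M1=42/5, M2=-78/5, M3=0
seg 0: a=-4, c=M0/2=0, d=(M1−M0)/(6·1)=7/5, b=Δ0−h0·(2M0+M1)/6=8/5
seg 1: a=-1, c=M1/2=21/5, d=(M2−M1)/(6·1)=-4, b=Δ1−h1·(2M1+M2)/6=29/5
seg 2: a=5, c=M2/2=-39/5, d=(M3−M2)/(6·1)=13/5, b=Δ2−h2·(2M2+M3)/6=11/5
t_q=3/2 → seg 1, τ=1/2; S=-1+29/5·τ+21/5·τ²+-4·τ³=49/20

  seg 0: a=-4 b=8/5 c=0 d=7/5
  seg 1: a=-1 b=29/5 c=21/5 d=-4
  seg 2: a=5 b=11/5 c=-39/5 d=13/5
S(3/2) = 49/20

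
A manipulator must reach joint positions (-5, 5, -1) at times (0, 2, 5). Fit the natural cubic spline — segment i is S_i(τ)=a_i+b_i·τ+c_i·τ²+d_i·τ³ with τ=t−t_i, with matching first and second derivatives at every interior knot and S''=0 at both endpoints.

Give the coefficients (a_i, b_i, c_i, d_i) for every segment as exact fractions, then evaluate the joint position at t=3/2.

Δ: Δ0=5, Δ1=-2
row 1: diag=10, rhs=-42; c'=3/10, d'=-21/5
back: M1=-21/5
M: M0=0, M1=-21/5, M2=0
seg 0: a=-5, c=M0/2=0, d=(M1−M0)/(6·2)=-7/20, b=Δ0−h0·(2M0+M1)/6=32/5
seg 1: a=5, c=M1/2=-21/10, d=(M2−M1)/(6·3)=7/30, b=Δ1−h1·(2M1+M2)/6=11/5
t_q=3/2 → seg 0, τ=3/2; S=-5+32/5·τ+0·τ²+-7/20·τ³=547/160

  seg 0: a=-5 b=32/5 c=0 d=-7/20
  seg 1: a=5 b=11/5 c=-21/10 d=7/30
S(3/2) = 547/160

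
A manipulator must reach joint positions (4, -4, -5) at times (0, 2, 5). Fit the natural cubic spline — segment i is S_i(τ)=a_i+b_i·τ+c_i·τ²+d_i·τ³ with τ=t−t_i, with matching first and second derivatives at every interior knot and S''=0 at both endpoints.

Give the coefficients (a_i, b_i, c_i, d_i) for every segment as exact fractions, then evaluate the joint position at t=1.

  seg 0: a=4 b=-71/15 c=0 d=11/60
  seg 1: a=-4 b=-38/15 c=11/10 d=-11/90
S(1) = -11/20

Δ: Δ0=-4, Δ1=-1/3
row 1: diag=10, rhs=22; c'=3/10, d'=11/5
back: M1=11/5
M: M0=0, M1=11/5, M2=0
seg 0: a=4, c=M0/2=0, d=(M1−M0)/(6·2)=11/60, b=Δ0−h0·(2M0+M1)/6=-71/15
seg 1: a=-4, c=M1/2=11/10, d=(M2−M1)/(6·3)=-11/90, b=Δ1−h1·(2M1+M2)/6=-38/15
t_q=1 → seg 0, τ=1; S=4+-71/15·τ+0·τ²+11/60·τ³=-11/20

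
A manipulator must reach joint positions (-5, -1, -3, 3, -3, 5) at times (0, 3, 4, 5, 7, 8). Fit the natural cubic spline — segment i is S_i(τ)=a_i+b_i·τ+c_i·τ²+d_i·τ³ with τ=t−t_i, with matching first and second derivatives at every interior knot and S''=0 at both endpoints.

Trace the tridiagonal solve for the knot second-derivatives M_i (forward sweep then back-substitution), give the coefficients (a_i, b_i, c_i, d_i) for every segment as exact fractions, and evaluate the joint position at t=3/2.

Δ: Δ0=4/3, Δ1=-2, Δ2=6, Δ3=-3, Δ4=8
row 1: diag=8, rhs=-20; c'=1/8, d'=-5/2
row 2: denom=4−1·1/8=31/8; d'=(48−1·-5/2)/(31/8)=404/31
row 3: denom=6−1·8/31=178/31; d'=(-54−1·404/31)/(178/31)=-1039/89
row 4: denom=6−2·31/89=472/89; d'=(66−2·-1039/89)/(472/89)=994/59
back: M4=994/59
back: M3=-1039/89−31/89·994/59=-1035/59
back: M2=404/31−8/31·-1035/59=1036/59
back: M1=-5/2−1/8·1036/59=-277/59
M: M0=0, M1=-277/59, M2=1036/59, M3=-1035/59, M4=994/59, M5=0
seg 0: a=-5, c=M0/2=0, d=(M1−M0)/(6·3)=-277/1062, b=Δ0−h0·(2M0+M1)/6=1303/354
seg 1: a=-1, c=M1/2=-277/118, d=(M2−M1)/(6·1)=1313/354, b=Δ1−h1·(2M1+M2)/6=-595/177
seg 2: a=-3, c=M2/2=518/59, d=(M3−M2)/(6·1)=-2071/354, b=Δ2−h2·(2M2+M3)/6=1087/354
seg 3: a=3, c=M3/2=-1035/118, d=(M4−M3)/(6·2)=2029/708, b=Δ3−h3·(2M3+M4)/6=545/177
seg 4: a=-3, c=M4/2=497/59, d=(M5−M4)/(6·1)=-497/177, b=Δ4−h4·(2M4+M5)/6=422/177
t_q=3/2 → seg 0, τ=3/2; S=-5+1303/354·τ+0·τ²+-277/1062·τ³=-339/944

  seg 0: a=-5 b=1303/354 c=0 d=-277/1062
  seg 1: a=-1 b=-595/177 c=-277/118 d=1313/354
  seg 2: a=-3 b=1087/354 c=518/59 d=-2071/354
  seg 3: a=3 b=545/177 c=-1035/118 d=2029/708
  seg 4: a=-3 b=422/177 c=497/59 d=-497/177
S(3/2) = -339/944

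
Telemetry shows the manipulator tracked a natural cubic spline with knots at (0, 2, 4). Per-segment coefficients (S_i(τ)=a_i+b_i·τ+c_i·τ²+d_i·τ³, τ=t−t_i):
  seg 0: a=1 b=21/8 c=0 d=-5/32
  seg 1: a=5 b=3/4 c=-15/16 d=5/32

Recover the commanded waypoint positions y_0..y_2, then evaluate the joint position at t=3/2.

y_0 = S_0(0) = a_0 = 1
y_1 = S_1(0) = a_1 = 5
y_2 = S_1(2) = 4
t_q=3/2 is in segment 0 (τ=3/2); S_0(τ)=1129/256

y_0=1 y_1=5 y_2=4
S(3/2) = 1129/256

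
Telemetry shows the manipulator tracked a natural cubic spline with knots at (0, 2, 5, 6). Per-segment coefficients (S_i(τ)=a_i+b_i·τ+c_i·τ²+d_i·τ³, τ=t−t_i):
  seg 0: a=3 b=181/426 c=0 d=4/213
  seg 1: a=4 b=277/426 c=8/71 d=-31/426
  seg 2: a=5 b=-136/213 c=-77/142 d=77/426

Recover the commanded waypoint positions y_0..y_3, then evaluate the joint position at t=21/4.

y_0=3 y_1=4 y_2=5 y_3=4
S(21/4) = 43707/9088

y_0 = S_0(0) = a_0 = 3
y_1 = S_1(0) = a_1 = 4
y_2 = S_2(0) = a_2 = 5
y_3 = S_2(1) = 4
t_q=21/4 is in segment 2 (τ=1/4); S_2(τ)=43707/9088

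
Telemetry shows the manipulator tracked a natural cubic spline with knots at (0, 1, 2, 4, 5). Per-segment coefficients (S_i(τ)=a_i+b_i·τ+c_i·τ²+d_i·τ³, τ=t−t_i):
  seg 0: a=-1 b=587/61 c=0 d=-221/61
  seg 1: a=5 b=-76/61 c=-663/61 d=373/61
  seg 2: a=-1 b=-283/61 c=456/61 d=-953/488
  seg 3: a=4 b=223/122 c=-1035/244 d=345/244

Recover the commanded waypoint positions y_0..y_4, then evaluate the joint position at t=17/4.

y_0 = S_0(0) = a_0 = -1
y_1 = S_1(0) = a_1 = 5
y_2 = S_2(0) = a_2 = -1
y_3 = S_3(0) = a_3 = 4
y_4 = S_3(1) = 3
t_q=17/4 is in segment 3 (τ=1/4); S_3(τ)=65805/15616

y_0=-1 y_1=5 y_2=-1 y_3=4 y_4=3
S(17/4) = 65805/15616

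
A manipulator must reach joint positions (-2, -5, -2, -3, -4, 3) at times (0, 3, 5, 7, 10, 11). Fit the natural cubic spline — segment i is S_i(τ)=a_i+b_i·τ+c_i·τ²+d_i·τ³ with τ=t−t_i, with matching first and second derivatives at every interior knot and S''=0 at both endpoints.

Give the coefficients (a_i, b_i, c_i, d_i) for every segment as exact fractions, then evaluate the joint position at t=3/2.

  seg 0: a=-2 b=-2425/1269 c=0 d=1156/11421
  seg 1: a=-5 b=1043/1269 c=1156/1269 d=-2903/10152
  seg 2: a=-2 b=875/846 c=-4085/5076 d=191/10152
  seg 3: a=-3 b=-2486/1269 c=-878/1269 d=4697/11421
  seg 4: a=-4 b=6337/1269 c=1273/423 d=-1273/1269
S(3/2) = -638/141

Δ: Δ0=-1, Δ1=3/2, Δ2=-1/2, Δ3=-1/3, Δ4=7
row 1: diag=10, rhs=15; c'=1/5, d'=3/2
row 2: denom=8−2·1/5=38/5; d'=(-12−2·3/2)/(38/5)=-75/38
row 3: denom=10−2·5/19=180/19; d'=(1−2·-75/38)/(180/19)=47/90
row 4: denom=8−3·19/60=141/20; d'=(44−3·47/90)/(141/20)=2546/423
back: M4=2546/423
back: M3=47/90−19/60·2546/423=-1756/1269
back: M2=-75/38−5/19·-1756/1269=-4085/2538
back: M1=3/2−1/5·-4085/2538=2312/1269
M: M0=0, M1=2312/1269, M2=-4085/2538, M3=-1756/1269, M4=2546/423, M5=0
seg 0: a=-2, c=M0/2=0, d=(M1−M0)/(6·3)=1156/11421, b=Δ0−h0·(2M0+M1)/6=-2425/1269
seg 1: a=-5, c=M1/2=1156/1269, d=(M2−M1)/(6·2)=-2903/10152, b=Δ1−h1·(2M1+M2)/6=1043/1269
seg 2: a=-2, c=M2/2=-4085/5076, d=(M3−M2)/(6·2)=191/10152, b=Δ2−h2·(2M2+M3)/6=875/846
seg 3: a=-3, c=M3/2=-878/1269, d=(M4−M3)/(6·3)=4697/11421, b=Δ3−h3·(2M3+M4)/6=-2486/1269
seg 4: a=-4, c=M4/2=1273/423, d=(M5−M4)/(6·1)=-1273/1269, b=Δ4−h4·(2M4+M5)/6=6337/1269
t_q=3/2 → seg 0, τ=3/2; S=-2+-2425/1269·τ+0·τ²+1156/11421·τ³=-638/141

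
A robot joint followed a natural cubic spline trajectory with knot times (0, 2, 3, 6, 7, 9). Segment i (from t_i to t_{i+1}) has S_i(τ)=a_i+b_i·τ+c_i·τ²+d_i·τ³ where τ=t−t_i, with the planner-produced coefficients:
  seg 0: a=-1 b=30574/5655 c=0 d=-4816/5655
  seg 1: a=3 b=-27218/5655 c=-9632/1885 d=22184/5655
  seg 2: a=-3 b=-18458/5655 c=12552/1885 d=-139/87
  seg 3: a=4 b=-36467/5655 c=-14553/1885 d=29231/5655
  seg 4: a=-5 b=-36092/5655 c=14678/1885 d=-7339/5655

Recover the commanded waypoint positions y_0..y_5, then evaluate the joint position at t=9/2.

y_0 = S_0(0) = a_0 = -1
y_1 = S_1(0) = a_1 = 3
y_2 = S_2(0) = a_2 = -3
y_3 = S_3(0) = a_3 = 4
y_4 = S_4(0) = a_4 = -5
y_5 = S_4(2) = 3
t_q=9/2 is in segment 2 (τ=3/2); S_2(τ)=881/520

y_0=-1 y_1=3 y_2=-3 y_3=4 y_4=-5 y_5=3
S(9/2) = 881/520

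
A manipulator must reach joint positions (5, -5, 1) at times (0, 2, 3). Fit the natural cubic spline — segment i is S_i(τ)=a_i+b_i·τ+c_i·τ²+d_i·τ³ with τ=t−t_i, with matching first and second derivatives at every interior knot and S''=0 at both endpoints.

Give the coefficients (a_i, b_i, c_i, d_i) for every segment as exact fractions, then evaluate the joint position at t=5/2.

  seg 0: a=5 b=-26/3 c=0 d=11/12
  seg 1: a=-5 b=7/3 c=11/2 d=-11/6
S(5/2) = -43/16

Δ: Δ0=-5, Δ1=6
row 1: diag=6, rhs=66; c'=1/6, d'=11
back: M1=11
M: M0=0, M1=11, M2=0
seg 0: a=5, c=M0/2=0, d=(M1−M0)/(6·2)=11/12, b=Δ0−h0·(2M0+M1)/6=-26/3
seg 1: a=-5, c=M1/2=11/2, d=(M2−M1)/(6·1)=-11/6, b=Δ1−h1·(2M1+M2)/6=7/3
t_q=5/2 → seg 1, τ=1/2; S=-5+7/3·τ+11/2·τ²+-11/6·τ³=-43/16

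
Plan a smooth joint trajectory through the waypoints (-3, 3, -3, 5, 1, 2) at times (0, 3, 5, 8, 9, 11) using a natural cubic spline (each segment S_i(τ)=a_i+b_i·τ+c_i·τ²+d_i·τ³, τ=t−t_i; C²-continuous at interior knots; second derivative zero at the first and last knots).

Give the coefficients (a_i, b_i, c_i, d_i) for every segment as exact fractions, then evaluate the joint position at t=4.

  seg 0: a=-3 b=16583/3972 c=0 d=-8639/35748
  seg 1: a=3 b=-4667/1986 c=-8639/3972 d=1837/1986
  seg 2: a=-3 b=33/662 c=13405/3972 d=-29821/35748
  seg 3: a=5 b=-2945/1324 c=-1368/331 d=3121/1324
  seg 4: a=1 b=-2263/662 c=3891/1324 d=-1297/2648
S(4) = -2383/3972

Δ: Δ0=2, Δ1=-3, Δ2=8/3, Δ3=-4, Δ4=1/2
row 1: diag=10, rhs=-30; c'=1/5, d'=-3
row 2: denom=10−2·1/5=48/5; d'=(34−2·-3)/(48/5)=25/6
row 3: denom=8−3·5/16=113/16; d'=(-40−3·25/6)/(113/16)=-840/113
row 4: denom=6−1·16/113=662/113; d'=(27−1·-840/113)/(662/113)=3891/662
back: M4=3891/662
back: M3=-840/113−16/113·3891/662=-2736/331
back: M2=25/6−5/16·-2736/331=13405/1986
back: M1=-3−1/5·13405/1986=-8639/1986
M: M0=0, M1=-8639/1986, M2=13405/1986, M3=-2736/331, M4=3891/662, M5=0
seg 0: a=-3, c=M0/2=0, d=(M1−M0)/(6·3)=-8639/35748, b=Δ0−h0·(2M0+M1)/6=16583/3972
seg 1: a=3, c=M1/2=-8639/3972, d=(M2−M1)/(6·2)=1837/1986, b=Δ1−h1·(2M1+M2)/6=-4667/1986
seg 2: a=-3, c=M2/2=13405/3972, d=(M3−M2)/(6·3)=-29821/35748, b=Δ2−h2·(2M2+M3)/6=33/662
seg 3: a=5, c=M3/2=-1368/331, d=(M4−M3)/(6·1)=3121/1324, b=Δ3−h3·(2M3+M4)/6=-2945/1324
seg 4: a=1, c=M4/2=3891/1324, d=(M5−M4)/(6·2)=-1297/2648, b=Δ4−h4·(2M4+M5)/6=-2263/662
t_q=4 → seg 1, τ=1; S=3+-4667/1986·τ+-8639/3972·τ²+1837/1986·τ³=-2383/3972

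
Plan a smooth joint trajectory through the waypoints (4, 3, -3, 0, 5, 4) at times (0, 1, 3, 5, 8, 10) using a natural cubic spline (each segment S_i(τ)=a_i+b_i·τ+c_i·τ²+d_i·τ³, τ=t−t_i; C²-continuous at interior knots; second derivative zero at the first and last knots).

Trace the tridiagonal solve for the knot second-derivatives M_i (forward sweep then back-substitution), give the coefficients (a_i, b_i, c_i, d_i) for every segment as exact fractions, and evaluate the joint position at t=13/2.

  seg 0: a=4 b=-4805/11292 c=0 d=-6487/11292
  seg 1: a=3 b=-12133/5646 c=-6487/3764 d=1832/2823
  seg 2: a=-3 b=-7087/5646 c=8169/3764 d=-8951/22584
  seg 3: a=0 b=7537/2823 c=-391/1882 d=-715/16938
  seg 4: a=5 b=1601/5646 c=-553/941 d=553/5646
S(13/2) = 51113/15056

Δ: Δ0=-1, Δ1=-3, Δ2=3/2, Δ3=5/3, Δ4=-1/2
row 1: diag=6, rhs=-12; c'=1/3, d'=-2
row 2: denom=8−2·1/3=22/3; d'=(27−2·-2)/(22/3)=93/22
row 3: denom=10−2·3/11=104/11; d'=(1−2·93/22)/(104/11)=-41/52
row 4: denom=10−3·33/104=941/104; d'=(-13−3·-41/52)/(941/104)=-1106/941
back: M4=-1106/941
back: M3=-41/52−33/104·-1106/941=-391/941
back: M2=93/22−3/11·-391/941=8169/1882
back: M1=-2−1/3·8169/1882=-6487/1882
M: M0=0, M1=-6487/1882, M2=8169/1882, M3=-391/941, M4=-1106/941, M5=0
seg 0: a=4, c=M0/2=0, d=(M1−M0)/(6·1)=-6487/11292, b=Δ0−h0·(2M0+M1)/6=-4805/11292
seg 1: a=3, c=M1/2=-6487/3764, d=(M2−M1)/(6·2)=1832/2823, b=Δ1−h1·(2M1+M2)/6=-12133/5646
seg 2: a=-3, c=M2/2=8169/3764, d=(M3−M2)/(6·2)=-8951/22584, b=Δ2−h2·(2M2+M3)/6=-7087/5646
seg 3: a=0, c=M3/2=-391/1882, d=(M4−M3)/(6·3)=-715/16938, b=Δ3−h3·(2M3+M4)/6=7537/2823
seg 4: a=5, c=M4/2=-553/941, d=(M5−M4)/(6·2)=553/5646, b=Δ4−h4·(2M4+M5)/6=1601/5646
t_q=13/2 → seg 3, τ=3/2; S=0+7537/2823·τ+-391/1882·τ²+-715/16938·τ³=51113/15056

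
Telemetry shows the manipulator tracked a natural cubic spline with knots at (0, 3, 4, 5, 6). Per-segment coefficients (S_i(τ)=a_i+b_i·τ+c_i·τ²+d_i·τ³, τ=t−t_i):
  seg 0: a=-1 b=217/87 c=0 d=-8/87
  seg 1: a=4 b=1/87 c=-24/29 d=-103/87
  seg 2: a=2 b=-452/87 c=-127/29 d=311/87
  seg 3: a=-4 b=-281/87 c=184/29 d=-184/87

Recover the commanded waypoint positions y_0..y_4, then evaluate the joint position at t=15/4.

y_0=-1 y_1=4 y_2=2 y_3=-4 y_4=-3
S(15/4) = 5649/1856

y_0 = S_0(0) = a_0 = -1
y_1 = S_1(0) = a_1 = 4
y_2 = S_2(0) = a_2 = 2
y_3 = S_3(0) = a_3 = -4
y_4 = S_3(1) = -3
t_q=15/4 is in segment 1 (τ=3/4); S_1(τ)=5649/1856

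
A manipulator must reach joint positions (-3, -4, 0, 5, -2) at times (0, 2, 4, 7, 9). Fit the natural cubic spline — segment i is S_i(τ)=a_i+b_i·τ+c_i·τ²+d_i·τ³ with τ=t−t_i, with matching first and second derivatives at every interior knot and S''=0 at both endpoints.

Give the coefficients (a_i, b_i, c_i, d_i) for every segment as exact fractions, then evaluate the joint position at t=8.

  seg 0: a=-3 b=-2251/2064 c=0 d=1219/8256
  seg 1: a=-4 b=703/1032 c=1219/1376 d=-935/8256
  seg 2: a=0 b=5915/2064 c=71/344 d=-139/688
  seg 3: a=5 b=-697/516 c=-1109/688 d=1109/4128
S(8) = 3173/1376

Δ: Δ0=-1/2, Δ1=2, Δ2=5/3, Δ3=-7/2
row 1: diag=8, rhs=15; c'=1/4, d'=15/8
row 2: denom=10−2·1/4=19/2; d'=(-2−2·15/8)/(19/2)=-23/38
row 3: denom=10−3·6/19=172/19; d'=(-31−3·-23/38)/(172/19)=-1109/344
back: M3=-1109/344
back: M2=-23/38−6/19·-1109/344=71/172
back: M1=15/8−1/4·71/172=1219/688
M: M0=0, M1=1219/688, M2=71/172, M3=-1109/344, M4=0
seg 0: a=-3, c=M0/2=0, d=(M1−M0)/(6·2)=1219/8256, b=Δ0−h0·(2M0+M1)/6=-2251/2064
seg 1: a=-4, c=M1/2=1219/1376, d=(M2−M1)/(6·2)=-935/8256, b=Δ1−h1·(2M1+M2)/6=703/1032
seg 2: a=0, c=M2/2=71/344, d=(M3−M2)/(6·3)=-139/688, b=Δ2−h2·(2M2+M3)/6=5915/2064
seg 3: a=5, c=M3/2=-1109/688, d=(M4−M3)/(6·2)=1109/4128, b=Δ3−h3·(2M3+M4)/6=-697/516
t_q=8 → seg 3, τ=1; S=5+-697/516·τ+-1109/688·τ²+1109/4128·τ³=3173/1376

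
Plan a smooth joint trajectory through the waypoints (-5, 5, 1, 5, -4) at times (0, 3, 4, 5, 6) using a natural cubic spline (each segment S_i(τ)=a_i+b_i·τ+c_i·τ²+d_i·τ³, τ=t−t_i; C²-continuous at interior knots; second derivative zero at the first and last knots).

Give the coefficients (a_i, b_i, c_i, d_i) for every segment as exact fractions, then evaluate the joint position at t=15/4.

Δ: Δ0=10/3, Δ1=-4, Δ2=4, Δ3=-9
row 1: diag=8, rhs=-44; c'=1/8, d'=-11/2
row 2: denom=4−1·1/8=31/8; d'=(48−1·-11/2)/(31/8)=428/31
row 3: denom=4−1·8/31=116/31; d'=(-78−1·428/31)/(116/31)=-1423/58
back: M3=-1423/58
back: M2=428/31−8/31·-1423/58=584/29
back: M1=-11/2−1/8·584/29=-465/58
M: M0=0, M1=-465/58, M2=584/29, M3=-1423/58, M4=0
seg 0: a=-5, c=M0/2=0, d=(M1−M0)/(6·3)=-155/348, b=Δ0−h0·(2M0+M1)/6=2555/348
seg 1: a=5, c=M1/2=-465/116, d=(M2−M1)/(6·1)=1633/348, b=Δ1−h1·(2M1+M2)/6=-815/174
seg 2: a=1, c=M2/2=292/29, d=(M3−M2)/(6·1)=-2591/348, b=Δ2−h2·(2M2+M3)/6=479/348
seg 3: a=5, c=M3/2=-1423/116, d=(M4−M3)/(6·1)=1423/348, b=Δ3−h3·(2M3+M4)/6=-143/174
t_q=15/4 → seg 1, τ=3/4; S=5+-815/174·τ+-465/116·τ²+1633/348·τ³=8997/7424

  seg 0: a=-5 b=2555/348 c=0 d=-155/348
  seg 1: a=5 b=-815/174 c=-465/116 d=1633/348
  seg 2: a=1 b=479/348 c=292/29 d=-2591/348
  seg 3: a=5 b=-143/174 c=-1423/116 d=1423/348
S(15/4) = 8997/7424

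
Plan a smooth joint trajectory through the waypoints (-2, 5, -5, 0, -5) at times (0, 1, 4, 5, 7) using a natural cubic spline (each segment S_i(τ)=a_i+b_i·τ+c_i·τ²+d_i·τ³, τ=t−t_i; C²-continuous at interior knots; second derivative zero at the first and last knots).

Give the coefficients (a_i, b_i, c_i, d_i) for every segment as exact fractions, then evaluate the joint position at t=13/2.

Δ: Δ0=7, Δ1=-10/3, Δ2=5, Δ3=-5/2
row 1: diag=8, rhs=-62; c'=3/8, d'=-31/4
row 2: denom=8−3·3/8=55/8; d'=(50−3·-31/4)/(55/8)=586/55
row 3: denom=6−1·8/55=322/55; d'=(-45−1·586/55)/(322/55)=-3061/322
back: M3=-3061/322
back: M2=586/55−8/55·-3061/322=1938/161
back: M1=-31/4−3/8·1938/161=-3949/322
M: M0=0, M1=-3949/322, M2=1938/161, M3=-3061/322, M4=0
seg 0: a=-2, c=M0/2=0, d=(M1−M0)/(6·1)=-3949/1932, b=Δ0−h0·(2M0+M1)/6=17473/1932
seg 1: a=5, c=M1/2=-3949/644, d=(M2−M1)/(6·3)=7825/5796, b=Δ1−h1·(2M1+M2)/6=2813/966
seg 2: a=-5, c=M2/2=969/161, d=(M3−M2)/(6·1)=-991/276, b=Δ2−h2·(2M2+M3)/6=4969/1932
seg 3: a=0, c=M3/2=-3061/644, d=(M4−M3)/(6·2)=3061/3864, b=Δ3−h3·(2M3+M4)/6=3707/966
t_q=13/2 → seg 3, τ=3/2; S=0+3707/966·τ+-3061/644·τ²+3061/3864·τ³=-23335/10304

  seg 0: a=-2 b=17473/1932 c=0 d=-3949/1932
  seg 1: a=5 b=2813/966 c=-3949/644 d=7825/5796
  seg 2: a=-5 b=4969/1932 c=969/161 d=-991/276
  seg 3: a=0 b=3707/966 c=-3061/644 d=3061/3864
S(13/2) = -23335/10304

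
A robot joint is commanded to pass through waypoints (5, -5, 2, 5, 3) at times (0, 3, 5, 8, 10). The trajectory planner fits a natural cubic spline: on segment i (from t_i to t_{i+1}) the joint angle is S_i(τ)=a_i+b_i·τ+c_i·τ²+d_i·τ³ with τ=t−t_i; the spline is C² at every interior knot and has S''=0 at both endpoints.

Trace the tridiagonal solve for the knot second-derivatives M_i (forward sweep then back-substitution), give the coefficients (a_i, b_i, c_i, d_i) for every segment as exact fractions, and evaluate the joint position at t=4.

  seg 0: a=5 b=-3253/580 c=0 d=3959/15660
  seg 1: a=-5 b=353/290 c=3959/1740 d=-1973/3480
  seg 2: a=2 b=1529/435 c=-98/87 d=376/3915
  seg 3: a=5 b=-283/435 c=-38/145 d=19/435
S(4) = -7219/3480

Δ: Δ0=-10/3, Δ1=7/2, Δ2=1, Δ3=-1
row 1: diag=10, rhs=41; c'=1/5, d'=41/10
row 2: denom=10−2·1/5=48/5; d'=(-15−2·41/10)/(48/5)=-29/12
row 3: denom=10−3·5/16=145/16; d'=(-12−3·-29/12)/(145/16)=-76/145
back: M3=-76/145
back: M2=-29/12−5/16·-76/145=-196/87
back: M1=41/10−1/5·-196/87=3959/870
M: M0=0, M1=3959/870, M2=-196/87, M3=-76/145, M4=0
seg 0: a=5, c=M0/2=0, d=(M1−M0)/(6·3)=3959/15660, b=Δ0−h0·(2M0+M1)/6=-3253/580
seg 1: a=-5, c=M1/2=3959/1740, d=(M2−M1)/(6·2)=-1973/3480, b=Δ1−h1·(2M1+M2)/6=353/290
seg 2: a=2, c=M2/2=-98/87, d=(M3−M2)/(6·3)=376/3915, b=Δ2−h2·(2M2+M3)/6=1529/435
seg 3: a=5, c=M3/2=-38/145, d=(M4−M3)/(6·2)=19/435, b=Δ3−h3·(2M3+M4)/6=-283/435
t_q=4 → seg 1, τ=1; S=-5+353/290·τ+3959/1740·τ²+-1973/3480·τ³=-7219/3480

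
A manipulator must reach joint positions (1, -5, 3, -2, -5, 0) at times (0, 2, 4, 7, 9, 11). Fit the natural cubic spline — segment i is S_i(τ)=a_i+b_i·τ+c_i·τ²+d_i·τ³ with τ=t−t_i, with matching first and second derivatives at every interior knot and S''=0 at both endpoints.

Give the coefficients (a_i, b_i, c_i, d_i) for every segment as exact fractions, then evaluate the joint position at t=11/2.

  seg 0: a=1 b=-5039/975 c=0 d=1057/1950
  seg 1: a=-5 b=1303/975 c=1057/325 d=-749/780
  seg 2: a=3 b=2752/975 c=-1631/650 d=79/234
  seg 3: a=-2 b=-6079/1950 c=172/325 d=109/780
  seg 4: a=-5 b=1319/1950 c=889/650 d=-889/3900
S(11/2) = 1091/400

Δ: Δ0=-3, Δ1=4, Δ2=-5/3, Δ3=-3/2, Δ4=5/2
row 1: diag=8, rhs=42; c'=1/4, d'=21/4
row 2: denom=10−2·1/4=19/2; d'=(-34−2·21/4)/(19/2)=-89/19
row 3: denom=10−3·6/19=172/19; d'=(1−3·-89/19)/(172/19)=143/86
row 4: denom=8−2·19/86=325/43; d'=(24−2·143/86)/(325/43)=889/325
back: M4=889/325
back: M3=143/86−19/86·889/325=344/325
back: M2=-89/19−6/19·344/325=-1631/325
back: M1=21/4−1/4·-1631/325=2114/325
M: M0=0, M1=2114/325, M2=-1631/325, M3=344/325, M4=889/325, M5=0
seg 0: a=1, c=M0/2=0, d=(M1−M0)/(6·2)=1057/1950, b=Δ0−h0·(2M0+M1)/6=-5039/975
seg 1: a=-5, c=M1/2=1057/325, d=(M2−M1)/(6·2)=-749/780, b=Δ1−h1·(2M1+M2)/6=1303/975
seg 2: a=3, c=M2/2=-1631/650, d=(M3−M2)/(6·3)=79/234, b=Δ2−h2·(2M2+M3)/6=2752/975
seg 3: a=-2, c=M3/2=172/325, d=(M4−M3)/(6·2)=109/780, b=Δ3−h3·(2M3+M4)/6=-6079/1950
seg 4: a=-5, c=M4/2=889/650, d=(M5−M4)/(6·2)=-889/3900, b=Δ4−h4·(2M4+M5)/6=1319/1950
t_q=11/2 → seg 2, τ=3/2; S=3+2752/975·τ+-1631/650·τ²+79/234·τ³=1091/400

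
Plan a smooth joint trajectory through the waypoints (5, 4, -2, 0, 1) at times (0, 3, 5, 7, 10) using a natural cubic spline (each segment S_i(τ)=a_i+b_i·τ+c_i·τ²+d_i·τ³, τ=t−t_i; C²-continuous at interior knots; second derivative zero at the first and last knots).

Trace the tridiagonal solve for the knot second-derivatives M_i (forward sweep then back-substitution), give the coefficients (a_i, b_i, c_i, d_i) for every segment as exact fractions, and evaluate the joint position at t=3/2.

Δ: Δ0=-1/3, Δ1=-3, Δ2=1, Δ3=1/3
row 1: diag=10, rhs=-16; c'=1/5, d'=-8/5
row 2: denom=8−2·1/5=38/5; d'=(24−2·-8/5)/(38/5)=68/19
row 3: denom=10−2·5/19=180/19; d'=(-4−2·68/19)/(180/19)=-53/45
back: M3=-53/45
back: M2=68/19−5/19·-53/45=35/9
back: M1=-8/5−1/5·35/9=-107/45
M: M0=0, M1=-107/45, M2=35/9, M3=-53/45, M4=0
seg 0: a=5, c=M0/2=0, d=(M1−M0)/(6·3)=-107/810, b=Δ0−h0·(2M0+M1)/6=77/90
seg 1: a=4, c=M1/2=-107/90, d=(M2−M1)/(6·2)=47/90, b=Δ1−h1·(2M1+M2)/6=-122/45
seg 2: a=-2, c=M2/2=35/18, d=(M3−M2)/(6·2)=-19/45, b=Δ2−h2·(2M2+M3)/6=-6/5
seg 3: a=0, c=M3/2=-53/90, d=(M4−M3)/(6·3)=53/810, b=Δ3−h3·(2M3+M4)/6=68/45
t_q=3/2 → seg 0, τ=3/2; S=5+77/90·τ+0·τ²+-107/810·τ³=467/80

  seg 0: a=5 b=77/90 c=0 d=-107/810
  seg 1: a=4 b=-122/45 c=-107/90 d=47/90
  seg 2: a=-2 b=-6/5 c=35/18 d=-19/45
  seg 3: a=0 b=68/45 c=-53/90 d=53/810
S(3/2) = 467/80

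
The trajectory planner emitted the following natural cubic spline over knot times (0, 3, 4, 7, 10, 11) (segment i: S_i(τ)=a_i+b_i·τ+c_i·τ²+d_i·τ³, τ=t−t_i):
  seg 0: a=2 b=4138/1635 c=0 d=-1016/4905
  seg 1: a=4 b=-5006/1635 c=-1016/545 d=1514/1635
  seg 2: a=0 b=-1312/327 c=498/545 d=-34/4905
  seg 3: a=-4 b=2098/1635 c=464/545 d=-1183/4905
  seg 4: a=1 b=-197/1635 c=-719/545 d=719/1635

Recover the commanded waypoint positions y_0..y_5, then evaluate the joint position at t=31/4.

y_0=2 y_1=4 y_2=0 y_3=-4 y_4=1 y_5=0
S(31/4) = -92797/34880

y_0 = S_0(0) = a_0 = 2
y_1 = S_1(0) = a_1 = 4
y_2 = S_2(0) = a_2 = 0
y_3 = S_3(0) = a_3 = -4
y_4 = S_4(0) = a_4 = 1
y_5 = S_4(1) = 0
t_q=31/4 is in segment 3 (τ=3/4); S_3(τ)=-92797/34880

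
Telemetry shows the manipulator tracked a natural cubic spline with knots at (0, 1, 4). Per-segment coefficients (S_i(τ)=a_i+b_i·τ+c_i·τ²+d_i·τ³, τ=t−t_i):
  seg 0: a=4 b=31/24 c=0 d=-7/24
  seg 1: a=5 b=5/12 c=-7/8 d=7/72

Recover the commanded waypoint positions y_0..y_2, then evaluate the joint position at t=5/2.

y_0=4 y_1=5 y_2=1
S(5/2) = 255/64

y_0 = S_0(0) = a_0 = 4
y_1 = S_1(0) = a_1 = 5
y_2 = S_1(3) = 1
t_q=5/2 is in segment 1 (τ=3/2); S_1(τ)=255/64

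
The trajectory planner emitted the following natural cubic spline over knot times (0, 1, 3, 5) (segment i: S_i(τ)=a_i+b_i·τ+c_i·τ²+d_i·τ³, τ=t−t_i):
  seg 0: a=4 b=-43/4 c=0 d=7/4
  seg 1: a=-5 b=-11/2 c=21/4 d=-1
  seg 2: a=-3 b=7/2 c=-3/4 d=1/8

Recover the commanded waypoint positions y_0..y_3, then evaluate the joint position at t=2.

y_0=4 y_1=-5 y_2=-3 y_3=2
S(2) = -25/4

y_0 = S_0(0) = a_0 = 4
y_1 = S_1(0) = a_1 = -5
y_2 = S_2(0) = a_2 = -3
y_3 = S_2(2) = 2
t_q=2 is in segment 1 (τ=1); S_1(τ)=-25/4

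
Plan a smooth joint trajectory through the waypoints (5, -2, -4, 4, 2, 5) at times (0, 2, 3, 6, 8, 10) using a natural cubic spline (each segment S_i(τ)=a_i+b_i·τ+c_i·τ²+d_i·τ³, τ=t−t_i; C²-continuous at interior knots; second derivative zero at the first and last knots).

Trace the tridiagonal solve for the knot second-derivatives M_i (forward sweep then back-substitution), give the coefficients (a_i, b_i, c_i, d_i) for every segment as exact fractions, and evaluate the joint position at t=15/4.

Δ: Δ0=-7/2, Δ1=-2, Δ2=8/3, Δ3=-1, Δ4=3/2
row 1: diag=6, rhs=9; c'=1/6, d'=3/2
row 2: denom=8−1·1/6=47/6; d'=(28−1·3/2)/(47/6)=159/47
row 3: denom=10−3·18/47=416/47; d'=(-22−3·159/47)/(416/47)=-1511/416
row 4: denom=8−2·47/208=785/104; d'=(15−2·-1511/416)/(785/104)=4631/1570
back: M4=4631/1570
back: M3=-1511/416−47/208·4631/1570=-6749/1570
back: M2=159/47−18/47·-6749/1570=3948/785
back: M1=3/2−1/6·3948/785=1039/1570
M: M0=0, M1=1039/1570, M2=3948/785, M3=-6749/1570, M4=4631/1570, M5=0
seg 0: a=5, c=M0/2=0, d=(M1−M0)/(6·2)=1039/18840, b=Δ0−h0·(2M0+M1)/6=-8762/2355
seg 1: a=-2, c=M1/2=1039/3140, d=(M2−M1)/(6·1)=6857/9420, b=Δ1−h1·(2M1+M2)/6=-14407/4710
seg 2: a=-4, c=M2/2=1974/785, d=(M3−M2)/(6·3)=-2929/5652, b=Δ2−h2·(2M2+M3)/6=-2009/9420
seg 3: a=4, c=M3/2=-6749/3140, d=(M4−M3)/(6·2)=569/942, b=Δ3−h3·(2M3+M4)/6=4157/4710
seg 4: a=2, c=M4/2=4631/3140, d=(M5−M4)/(6·2)=-4631/18840, b=Δ4−h4·(2M4+M5)/6=-2197/4710
t_q=15/4 → seg 2, τ=3/4; S=-4+-2009/9420·τ+1974/785·τ²+-2929/5652·τ³=-595663/200960

  seg 0: a=5 b=-8762/2355 c=0 d=1039/18840
  seg 1: a=-2 b=-14407/4710 c=1039/3140 d=6857/9420
  seg 2: a=-4 b=-2009/9420 c=1974/785 d=-2929/5652
  seg 3: a=4 b=4157/4710 c=-6749/3140 d=569/942
  seg 4: a=2 b=-2197/4710 c=4631/3140 d=-4631/18840
S(15/4) = -595663/200960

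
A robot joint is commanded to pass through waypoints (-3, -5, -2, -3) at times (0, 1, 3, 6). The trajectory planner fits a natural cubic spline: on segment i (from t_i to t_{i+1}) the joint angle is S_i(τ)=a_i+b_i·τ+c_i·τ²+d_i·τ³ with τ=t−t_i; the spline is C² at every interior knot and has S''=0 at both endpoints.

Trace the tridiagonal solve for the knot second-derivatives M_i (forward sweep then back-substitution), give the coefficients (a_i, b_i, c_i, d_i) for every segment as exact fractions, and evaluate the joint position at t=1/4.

  seg 0: a=-3 b=-113/42 c=0 d=29/42
  seg 1: a=-5 b=-13/21 c=29/14 d=-85/168
  seg 2: a=-2 b=67/42 c=-27/28 d=3/28
S(1/4) = -3281/896

Δ: Δ0=-2, Δ1=3/2, Δ2=-1/3
row 1: diag=6, rhs=21; c'=1/3, d'=7/2
row 2: denom=10−2·1/3=28/3; d'=(-11−2·7/2)/(28/3)=-27/14
back: M2=-27/14
back: M1=7/2−1/3·-27/14=29/7
M: M0=0, M1=29/7, M2=-27/14, M3=0
seg 0: a=-3, c=M0/2=0, d=(M1−M0)/(6·1)=29/42, b=Δ0−h0·(2M0+M1)/6=-113/42
seg 1: a=-5, c=M1/2=29/14, d=(M2−M1)/(6·2)=-85/168, b=Δ1−h1·(2M1+M2)/6=-13/21
seg 2: a=-2, c=M2/2=-27/28, d=(M3−M2)/(6·3)=3/28, b=Δ2−h2·(2M2+M3)/6=67/42
t_q=1/4 → seg 0, τ=1/4; S=-3+-113/42·τ+0·τ²+29/42·τ³=-3281/896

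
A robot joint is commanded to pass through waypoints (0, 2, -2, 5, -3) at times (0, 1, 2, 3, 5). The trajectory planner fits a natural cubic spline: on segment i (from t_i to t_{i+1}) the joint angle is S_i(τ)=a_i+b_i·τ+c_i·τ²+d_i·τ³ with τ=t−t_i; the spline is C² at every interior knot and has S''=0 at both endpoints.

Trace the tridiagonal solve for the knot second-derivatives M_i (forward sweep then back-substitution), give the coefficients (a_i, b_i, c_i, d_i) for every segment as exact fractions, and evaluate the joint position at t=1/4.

  seg 0: a=0 b=9/2 c=0 d=-5/2
  seg 1: a=2 b=-3 c=-15/2 d=13/2
  seg 2: a=-2 b=3/2 c=12 d=-13/2
  seg 3: a=5 b=6 c=-15/2 d=5/4
S(1/4) = 139/128

Δ: Δ0=2, Δ1=-4, Δ2=7, Δ3=-4
row 1: diag=4, rhs=-36; c'=1/4, d'=-9
row 2: denom=4−1·1/4=15/4; d'=(66−1·-9)/(15/4)=20
row 3: denom=6−1·4/15=86/15; d'=(-66−1·20)/(86/15)=-15
back: M3=-15
back: M2=20−4/15·-15=24
back: M1=-9−1/4·24=-15
M: M0=0, M1=-15, M2=24, M3=-15, M4=0
seg 0: a=0, c=M0/2=0, d=(M1−M0)/(6·1)=-5/2, b=Δ0−h0·(2M0+M1)/6=9/2
seg 1: a=2, c=M1/2=-15/2, d=(M2−M1)/(6·1)=13/2, b=Δ1−h1·(2M1+M2)/6=-3
seg 2: a=-2, c=M2/2=12, d=(M3−M2)/(6·1)=-13/2, b=Δ2−h2·(2M2+M3)/6=3/2
seg 3: a=5, c=M3/2=-15/2, d=(M4−M3)/(6·2)=5/4, b=Δ3−h3·(2M3+M4)/6=6
t_q=1/4 → seg 0, τ=1/4; S=0+9/2·τ+0·τ²+-5/2·τ³=139/128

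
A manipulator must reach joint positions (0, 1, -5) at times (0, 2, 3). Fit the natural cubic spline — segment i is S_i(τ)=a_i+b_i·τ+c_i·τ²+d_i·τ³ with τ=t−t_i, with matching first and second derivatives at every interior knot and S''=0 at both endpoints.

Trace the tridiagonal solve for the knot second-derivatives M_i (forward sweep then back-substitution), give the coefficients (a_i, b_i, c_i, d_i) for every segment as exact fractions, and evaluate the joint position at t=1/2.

  seg 0: a=0 b=8/3 c=0 d=-13/24
  seg 1: a=1 b=-23/6 c=-13/4 d=13/12
S(1/2) = 81/64

Δ: Δ0=1/2, Δ1=-6
row 1: diag=6, rhs=-39; c'=1/6, d'=-13/2
back: M1=-13/2
M: M0=0, M1=-13/2, M2=0
seg 0: a=0, c=M0/2=0, d=(M1−M0)/(6·2)=-13/24, b=Δ0−h0·(2M0+M1)/6=8/3
seg 1: a=1, c=M1/2=-13/4, d=(M2−M1)/(6·1)=13/12, b=Δ1−h1·(2M1+M2)/6=-23/6
t_q=1/2 → seg 0, τ=1/2; S=0+8/3·τ+0·τ²+-13/24·τ³=81/64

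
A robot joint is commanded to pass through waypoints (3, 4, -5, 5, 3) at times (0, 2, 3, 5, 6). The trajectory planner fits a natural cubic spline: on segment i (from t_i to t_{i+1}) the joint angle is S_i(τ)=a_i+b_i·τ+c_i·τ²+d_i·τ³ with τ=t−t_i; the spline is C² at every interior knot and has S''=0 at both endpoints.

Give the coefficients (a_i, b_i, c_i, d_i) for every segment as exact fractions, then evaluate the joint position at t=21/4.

Δ: Δ0=1/2, Δ1=-9, Δ2=5, Δ3=-2
row 1: diag=6, rhs=-57; c'=1/6, d'=-19/2
row 2: denom=6−1·1/6=35/6; d'=(84−1·-19/2)/(35/6)=561/35
row 3: denom=6−2·12/35=186/35; d'=(-42−2·561/35)/(186/35)=-432/31
back: M3=-432/31
back: M2=561/35−12/35·-432/31=645/31
back: M1=-19/2−1/6·645/31=-402/31
M: M0=0, M1=-402/31, M2=645/31, M3=-432/31, M4=0
seg 0: a=3, c=M0/2=0, d=(M1−M0)/(6·2)=-67/62, b=Δ0−h0·(2M0+M1)/6=299/62
seg 1: a=4, c=M1/2=-201/31, d=(M2−M1)/(6·1)=349/62, b=Δ1−h1·(2M1+M2)/6=-505/62
seg 2: a=-5, c=M2/2=645/62, d=(M3−M2)/(6·2)=-359/124, b=Δ2−h2·(2M2+M3)/6=-131/31
seg 3: a=5, c=M3/2=-216/31, d=(M4−M3)/(6·1)=72/31, b=Δ3−h3·(2M3+M4)/6=82/31
t_q=21/4 → seg 3, τ=1/4; S=5+82/31·τ+-216/31·τ²+72/31·τ³=1305/248

  seg 0: a=3 b=299/62 c=0 d=-67/62
  seg 1: a=4 b=-505/62 c=-201/31 d=349/62
  seg 2: a=-5 b=-131/31 c=645/62 d=-359/124
  seg 3: a=5 b=82/31 c=-216/31 d=72/31
S(21/4) = 1305/248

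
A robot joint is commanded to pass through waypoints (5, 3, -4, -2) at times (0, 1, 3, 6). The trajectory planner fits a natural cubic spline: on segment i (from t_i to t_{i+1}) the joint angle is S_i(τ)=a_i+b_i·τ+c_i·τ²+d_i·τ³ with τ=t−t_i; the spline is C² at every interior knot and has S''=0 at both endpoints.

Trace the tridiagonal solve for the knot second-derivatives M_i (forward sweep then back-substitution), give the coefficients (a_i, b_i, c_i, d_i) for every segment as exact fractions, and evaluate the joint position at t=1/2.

Δ: Δ0=-2, Δ1=-7/2, Δ2=2/3
row 1: diag=6, rhs=-9; c'=1/3, d'=-3/2
row 2: denom=10−2·1/3=28/3; d'=(25−2·-3/2)/(28/3)=3
back: M2=3
back: M1=-3/2−1/3·3=-5/2
M: M0=0, M1=-5/2, M2=3, M3=0
seg 0: a=5, c=M0/2=0, d=(M1−M0)/(6·1)=-5/12, b=Δ0−h0·(2M0+M1)/6=-19/12
seg 1: a=3, c=M1/2=-5/4, d=(M2−M1)/(6·2)=11/24, b=Δ1−h1·(2M1+M2)/6=-17/6
seg 2: a=-4, c=M2/2=3/2, d=(M3−M2)/(6·3)=-1/6, b=Δ2−h2·(2M2+M3)/6=-7/3
t_q=1/2 → seg 0, τ=1/2; S=5+-19/12·τ+0·τ²+-5/12·τ³=133/32

  seg 0: a=5 b=-19/12 c=0 d=-5/12
  seg 1: a=3 b=-17/6 c=-5/4 d=11/24
  seg 2: a=-4 b=-7/3 c=3/2 d=-1/6
S(1/2) = 133/32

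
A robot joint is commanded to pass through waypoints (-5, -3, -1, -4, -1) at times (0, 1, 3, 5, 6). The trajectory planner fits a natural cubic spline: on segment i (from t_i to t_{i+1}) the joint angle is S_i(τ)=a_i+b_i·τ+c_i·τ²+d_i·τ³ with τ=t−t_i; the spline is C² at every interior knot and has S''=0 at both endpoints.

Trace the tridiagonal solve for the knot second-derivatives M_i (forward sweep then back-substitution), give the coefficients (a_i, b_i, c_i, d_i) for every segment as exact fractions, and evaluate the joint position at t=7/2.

  seg 0: a=-5 b=119/60 c=0 d=1/60
  seg 1: a=-3 b=61/30 c=1/20 d=-17/60
  seg 2: a=-1 b=-7/6 c=-33/20 d=89/120
  seg 3: a=-4 b=17/15 c=14/5 d=-14/15
S(7/2) = -609/320

Δ: Δ0=2, Δ1=1, Δ2=-3/2, Δ3=3
row 1: diag=6, rhs=-6; c'=1/3, d'=-1
row 2: denom=8−2·1/3=22/3; d'=(-15−2·-1)/(22/3)=-39/22
row 3: denom=6−2·3/11=60/11; d'=(27−2·-39/22)/(60/11)=28/5
back: M3=28/5
back: M2=-39/22−3/11·28/5=-33/10
back: M1=-1−1/3·-33/10=1/10
M: M0=0, M1=1/10, M2=-33/10, M3=28/5, M4=0
seg 0: a=-5, c=M0/2=0, d=(M1−M0)/(6·1)=1/60, b=Δ0−h0·(2M0+M1)/6=119/60
seg 1: a=-3, c=M1/2=1/20, d=(M2−M1)/(6·2)=-17/60, b=Δ1−h1·(2M1+M2)/6=61/30
seg 2: a=-1, c=M2/2=-33/20, d=(M3−M2)/(6·2)=89/120, b=Δ2−h2·(2M2+M3)/6=-7/6
seg 3: a=-4, c=M3/2=14/5, d=(M4−M3)/(6·1)=-14/15, b=Δ3−h3·(2M3+M4)/6=17/15
t_q=7/2 → seg 2, τ=1/2; S=-1+-7/6·τ+-33/20·τ²+89/120·τ³=-609/320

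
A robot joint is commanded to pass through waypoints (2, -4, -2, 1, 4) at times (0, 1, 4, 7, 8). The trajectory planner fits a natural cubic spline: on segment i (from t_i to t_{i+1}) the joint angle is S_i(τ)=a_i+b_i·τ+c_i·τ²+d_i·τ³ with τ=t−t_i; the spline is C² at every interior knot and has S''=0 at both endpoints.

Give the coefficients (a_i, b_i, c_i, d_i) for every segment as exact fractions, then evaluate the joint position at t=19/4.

  seg 0: a=2 b=-2167/312 c=0 d=295/312
  seg 1: a=-4 b=-641/156 c=295/104 d=-1165/2808
  seg 2: a=-2 b=41/24 c=-35/39 d=619/2808
  seg 3: a=1 b=355/156 c=113/104 d=-113/312
S(19/4) = -7525/6656

Δ: Δ0=-6, Δ1=2/3, Δ2=1, Δ3=3
row 1: diag=8, rhs=40; c'=3/8, d'=5
row 2: denom=12−3·3/8=87/8; d'=(2−3·5)/(87/8)=-104/87
row 3: denom=8−3·8/29=208/29; d'=(12−3·-104/87)/(208/29)=113/52
back: M3=113/52
back: M2=-104/87−8/29·113/52=-70/39
back: M1=5−3/8·-70/39=295/52
M: M0=0, M1=295/52, M2=-70/39, M3=113/52, M4=0
seg 0: a=2, c=M0/2=0, d=(M1−M0)/(6·1)=295/312, b=Δ0−h0·(2M0+M1)/6=-2167/312
seg 1: a=-4, c=M1/2=295/104, d=(M2−M1)/(6·3)=-1165/2808, b=Δ1−h1·(2M1+M2)/6=-641/156
seg 2: a=-2, c=M2/2=-35/39, d=(M3−M2)/(6·3)=619/2808, b=Δ2−h2·(2M2+M3)/6=41/24
seg 3: a=1, c=M3/2=113/104, d=(M4−M3)/(6·1)=-113/312, b=Δ3−h3·(2M3+M4)/6=355/156
t_q=19/4 → seg 2, τ=3/4; S=-2+41/24·τ+-35/39·τ²+619/2808·τ³=-7525/6656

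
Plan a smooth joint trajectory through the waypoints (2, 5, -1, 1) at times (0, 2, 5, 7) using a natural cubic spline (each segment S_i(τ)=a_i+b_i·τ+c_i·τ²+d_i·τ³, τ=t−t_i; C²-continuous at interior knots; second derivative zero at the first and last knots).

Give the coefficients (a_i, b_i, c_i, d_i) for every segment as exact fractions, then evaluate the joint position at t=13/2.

Δ: Δ0=3/2, Δ1=-2, Δ2=1
row 1: diag=10, rhs=-21; c'=3/10, d'=-21/10
row 2: denom=10−3·3/10=91/10; d'=(18−3·-21/10)/(91/10)=243/91
back: M2=243/91
back: M1=-21/10−3/10·243/91=-264/91
M: M0=0, M1=-264/91, M2=243/91, M3=0
seg 0: a=2, c=M0/2=0, d=(M1−M0)/(6·2)=-22/91, b=Δ0−h0·(2M0+M1)/6=449/182
seg 1: a=5, c=M1/2=-132/91, d=(M2−M1)/(6·3)=13/42, b=Δ1−h1·(2M1+M2)/6=-79/182
seg 2: a=-1, c=M2/2=243/182, d=(M3−M2)/(6·2)=-81/364, b=Δ2−h2·(2M2+M3)/6=-71/91
t_q=13/2 → seg 2, τ=3/2; S=-1+-71/91·τ+243/182·τ²+-81/364·τ³=241/2912

  seg 0: a=2 b=449/182 c=0 d=-22/91
  seg 1: a=5 b=-79/182 c=-132/91 d=13/42
  seg 2: a=-1 b=-71/91 c=243/182 d=-81/364
S(13/2) = 241/2912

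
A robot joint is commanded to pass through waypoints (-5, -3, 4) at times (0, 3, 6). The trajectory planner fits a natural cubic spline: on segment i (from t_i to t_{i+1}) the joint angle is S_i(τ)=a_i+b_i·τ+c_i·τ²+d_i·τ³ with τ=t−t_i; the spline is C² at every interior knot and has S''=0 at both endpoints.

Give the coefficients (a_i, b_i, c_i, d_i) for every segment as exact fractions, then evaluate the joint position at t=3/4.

Δ: Δ0=2/3, Δ1=7/3
row 1: diag=12, rhs=10; c'=1/4, d'=5/6
back: M1=5/6
M: M0=0, M1=5/6, M2=0
seg 0: a=-5, c=M0/2=0, d=(M1−M0)/(6·3)=5/108, b=Δ0−h0·(2M0+M1)/6=1/4
seg 1: a=-3, c=M1/2=5/12, d=(M2−M1)/(6·3)=-5/108, b=Δ1−h1·(2M1+M2)/6=3/2
t_q=3/4 → seg 0, τ=3/4; S=-5+1/4·τ+0·τ²+5/108·τ³=-1227/256

  seg 0: a=-5 b=1/4 c=0 d=5/108
  seg 1: a=-3 b=3/2 c=5/12 d=-5/108
S(3/4) = -1227/256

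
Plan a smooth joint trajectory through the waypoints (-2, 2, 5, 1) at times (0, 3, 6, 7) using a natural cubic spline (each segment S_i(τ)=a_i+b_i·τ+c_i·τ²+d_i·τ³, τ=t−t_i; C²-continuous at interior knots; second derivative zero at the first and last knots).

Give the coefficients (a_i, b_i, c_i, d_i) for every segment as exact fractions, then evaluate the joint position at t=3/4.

  seg 0: a=-2 b=79/87 c=0 d=37/783
  seg 1: a=2 b=190/87 c=37/87 d=-214/783
  seg 2: a=5 b=-230/87 c=-59/29 d=59/87
S(3/4) = -2411/1856

Δ: Δ0=4/3, Δ1=1, Δ2=-4
row 1: diag=12, rhs=-2; c'=1/4, d'=-1/6
row 2: denom=8−3·1/4=29/4; d'=(-30−3·-1/6)/(29/4)=-118/29
back: M2=-118/29
back: M1=-1/6−1/4·-118/29=74/87
M: M0=0, M1=74/87, M2=-118/29, M3=0
seg 0: a=-2, c=M0/2=0, d=(M1−M0)/(6·3)=37/783, b=Δ0−h0·(2M0+M1)/6=79/87
seg 1: a=2, c=M1/2=37/87, d=(M2−M1)/(6·3)=-214/783, b=Δ1−h1·(2M1+M2)/6=190/87
seg 2: a=5, c=M2/2=-59/29, d=(M3−M2)/(6·1)=59/87, b=Δ2−h2·(2M2+M3)/6=-230/87
t_q=3/4 → seg 0, τ=3/4; S=-2+79/87·τ+0·τ²+37/783·τ³=-2411/1856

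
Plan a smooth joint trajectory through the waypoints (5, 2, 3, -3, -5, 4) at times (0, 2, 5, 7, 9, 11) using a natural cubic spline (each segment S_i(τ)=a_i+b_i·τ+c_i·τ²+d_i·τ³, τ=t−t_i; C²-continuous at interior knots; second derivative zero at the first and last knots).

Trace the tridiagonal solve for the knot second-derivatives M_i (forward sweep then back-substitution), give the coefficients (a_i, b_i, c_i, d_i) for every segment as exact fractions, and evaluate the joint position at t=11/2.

  seg 0: a=5 b=-16579/7710 c=0 d=2507/15420
  seg 1: a=2 b=-1537/7710 c=2507/2570 d=-3076/11565
  seg 2: a=3 b=-11779/7710 c=-729/514 d=10519/30840
  seg 3: a=-3 b=-11981/3855 c=3229/5140 d=1313/6168
  seg 4: a=-5 b=15107/7710 c=4897/2570 d=-4897/15420
S(11/2) = 31649/16448

Δ: Δ0=-3/2, Δ1=1/3, Δ2=-3, Δ3=-1, Δ4=9/2
row 1: diag=10, rhs=11; c'=3/10, d'=11/10
row 2: denom=10−3·3/10=91/10; d'=(-20−3·11/10)/(91/10)=-233/91
row 3: denom=8−2·20/91=688/91; d'=(12−2·-233/91)/(688/91)=779/344
row 4: denom=8−2·91/344=1285/172; d'=(33−2·779/344)/(1285/172)=4897/1285
back: M4=4897/1285
back: M3=779/344−91/344·4897/1285=3229/2570
back: M2=-233/91−20/91·3229/2570=-729/257
back: M1=11/10−3/10·-729/257=2507/1285
M: M0=0, M1=2507/1285, M2=-729/257, M3=3229/2570, M4=4897/1285, M5=0
seg 0: a=5, c=M0/2=0, d=(M1−M0)/(6·2)=2507/15420, b=Δ0−h0·(2M0+M1)/6=-16579/7710
seg 1: a=2, c=M1/2=2507/2570, d=(M2−M1)/(6·3)=-3076/11565, b=Δ1−h1·(2M1+M2)/6=-1537/7710
seg 2: a=3, c=M2/2=-729/514, d=(M3−M2)/(6·2)=10519/30840, b=Δ2−h2·(2M2+M3)/6=-11779/7710
seg 3: a=-3, c=M3/2=3229/5140, d=(M4−M3)/(6·2)=1313/6168, b=Δ3−h3·(2M3+M4)/6=-11981/3855
seg 4: a=-5, c=M4/2=4897/2570, d=(M5−M4)/(6·2)=-4897/15420, b=Δ4−h4·(2M4+M5)/6=15107/7710
t_q=11/2 → seg 2, τ=1/2; S=3+-11779/7710·τ+-729/514·τ²+10519/30840·τ³=31649/16448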